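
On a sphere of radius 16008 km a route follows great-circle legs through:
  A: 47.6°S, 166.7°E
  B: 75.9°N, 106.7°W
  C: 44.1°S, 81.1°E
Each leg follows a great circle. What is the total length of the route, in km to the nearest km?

79060 km

Leg A→B: central angle 2.3553 rad, distance 37703.4 km.
Leg B→C: central angle 2.5835 rad, distance 41356.9 km.
Total: 37703.4 + 41356.9 ≈ 79060 km.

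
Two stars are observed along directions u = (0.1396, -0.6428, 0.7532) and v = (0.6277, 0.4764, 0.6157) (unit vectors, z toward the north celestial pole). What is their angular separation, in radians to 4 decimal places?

1.3231 rad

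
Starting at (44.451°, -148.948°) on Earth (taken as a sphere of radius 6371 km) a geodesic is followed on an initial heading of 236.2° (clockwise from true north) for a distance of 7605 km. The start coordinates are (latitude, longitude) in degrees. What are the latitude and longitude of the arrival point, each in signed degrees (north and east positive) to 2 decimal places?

-6.39°, 160.03°

Angular distance δ = d/R = 7605/6371 = 1.19369 rad; initial bearing θ = 4.1225 rad.
sin φ₂ = sin φ₁ cos δ + cos φ₁ sin δ cos θ = (0.7003)(0.3682) + (0.7138)(0.9297)(-0.5563) = -0.1113, so φ₂ = -6.39°.
Δλ = atan2(sin θ sin δ cos φ₁, cos δ − sin φ₁ sin φ₂) = atan2(-0.5515, 0.4462) = -51.026°.
λ₂ = -148.948° − 51.026° = -199.97° → 160.03° after wrapping to (−180°, 180°].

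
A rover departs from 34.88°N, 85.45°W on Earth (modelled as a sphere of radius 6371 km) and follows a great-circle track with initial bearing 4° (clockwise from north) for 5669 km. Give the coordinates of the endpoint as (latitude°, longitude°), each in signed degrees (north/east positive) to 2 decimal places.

Angular distance δ = d/R = 5669/6371 = 0.88981 rad; initial bearing θ = 0.0698 rad.
sin φ₂ = sin φ₁ cos δ + cos φ₁ sin δ cos θ = (0.5719)(0.6296) + (0.8204)(0.7770)(0.9976) = 0.9958, so φ₂ = 84.77°.
Δλ = atan2(sin θ sin δ cos φ₁, cos δ − sin φ₁ sin φ₂) = atan2(0.0445, 0.0601) = 36.504°.
λ₂ = -85.450° + 36.504° = -48.95°.

84.77°, -48.95°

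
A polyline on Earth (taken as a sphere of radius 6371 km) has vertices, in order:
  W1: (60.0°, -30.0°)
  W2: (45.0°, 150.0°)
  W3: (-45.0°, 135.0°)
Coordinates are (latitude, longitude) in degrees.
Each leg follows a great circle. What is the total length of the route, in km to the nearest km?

18456 km

Leg W1→W2: central angle 1.3090 rad, distance 8339.6 km.
Leg W2→W3: central angle 1.5878 rad, distance 10116.1 km.
Total: 8339.6 + 10116.1 ≈ 18456 km.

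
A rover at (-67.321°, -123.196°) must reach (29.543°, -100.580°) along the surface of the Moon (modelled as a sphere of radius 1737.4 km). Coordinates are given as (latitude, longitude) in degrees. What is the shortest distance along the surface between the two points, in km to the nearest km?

With latitudes φ₁ = -67.321°, φ₂ = 29.543° and longitude difference Δλ = 22.616°:
cos c = sin φ₁ sin φ₂ + cos φ₁ cos φ₂ cos Δλ = (-0.9227)(0.4931) + (0.3856)(0.8700)(0.9231) = -0.14531,
so c = arccos(-0.14531) = 1.71662 rad.
Distance = R·c = 1737.4 × 1.7166 ≈ 2982 km.

2982 km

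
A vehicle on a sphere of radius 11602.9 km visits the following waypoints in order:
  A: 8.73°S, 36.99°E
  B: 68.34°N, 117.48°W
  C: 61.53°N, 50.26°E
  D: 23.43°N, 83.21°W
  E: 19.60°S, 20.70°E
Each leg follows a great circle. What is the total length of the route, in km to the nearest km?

73924 km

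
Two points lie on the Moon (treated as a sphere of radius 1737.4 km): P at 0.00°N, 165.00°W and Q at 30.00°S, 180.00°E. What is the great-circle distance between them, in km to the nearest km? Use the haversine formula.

1008 km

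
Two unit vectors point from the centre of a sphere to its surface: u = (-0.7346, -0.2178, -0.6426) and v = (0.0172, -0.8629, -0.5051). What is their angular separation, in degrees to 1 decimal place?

60.0°

u·v = 0.4999; |u| = 1.0000, |v| = 1.0000.
cos θ = (u·v)/(|u||v|) = 0.4999, so θ = 60.0°.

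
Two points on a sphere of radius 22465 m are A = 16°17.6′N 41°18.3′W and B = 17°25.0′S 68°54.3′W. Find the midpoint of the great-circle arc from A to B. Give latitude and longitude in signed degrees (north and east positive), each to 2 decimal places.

-0.58°, -55.06°

The central angle between A and B is δ = 0.7559 rad.
With f = 0.5, the slerp weights are sin((1−f)δ)/sin δ = 0.5380 and sin(fδ)/sin δ = 0.5380.
Weighted sum of the unit vectors: (0.5380)·(0.7210,-0.6336,0.2806) + (0.5380)·(0.3434,-0.8902,-0.2993) = (0.5726, -0.8197, -0.0101).
Converting back: φ = atan2(z, √(x²+y²)) = -0.58°, λ = atan2(y, x) = -55.06°.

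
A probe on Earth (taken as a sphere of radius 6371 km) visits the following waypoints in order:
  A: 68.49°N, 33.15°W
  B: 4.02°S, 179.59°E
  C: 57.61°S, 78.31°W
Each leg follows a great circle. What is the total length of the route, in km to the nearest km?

Leg A→B: central angle 1.9529 rad, distance 12441.9 km.
Leg B→C: central angle 1.6236 rad, distance 10344.2 km.
Total: 12441.9 + 10344.2 ≈ 22786 km.

22786 km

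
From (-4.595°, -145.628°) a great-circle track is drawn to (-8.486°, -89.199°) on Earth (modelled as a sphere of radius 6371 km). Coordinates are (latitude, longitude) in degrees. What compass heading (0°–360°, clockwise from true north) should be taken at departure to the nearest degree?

97°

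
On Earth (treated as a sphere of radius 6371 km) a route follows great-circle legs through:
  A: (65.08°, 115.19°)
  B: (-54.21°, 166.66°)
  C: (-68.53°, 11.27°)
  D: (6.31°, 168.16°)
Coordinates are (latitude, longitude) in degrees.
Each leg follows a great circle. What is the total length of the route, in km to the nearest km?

Leg A→B: central angle 2.1922 rad, distance 13966.3 km.
Leg B→C: central angle 0.9761 rad, distance 6218.6 km.
Leg C→D: central angle 2.0229 rad, distance 12888.1 km.
Total: 13966.3 + 6218.6 + 12888.1 ≈ 33073 km.

33073 km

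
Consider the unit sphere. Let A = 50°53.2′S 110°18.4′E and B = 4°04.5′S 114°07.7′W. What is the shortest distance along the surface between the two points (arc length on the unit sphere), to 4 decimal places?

With latitudes φ₁ = -50.887°, φ₂ = -4.075° and longitude difference Δλ = 135.565°:
cos c = sin φ₁ sin φ₂ + cos φ₁ cos φ₂ cos Δλ = (-0.7759)(-0.0711) + (0.6309)(0.9975)(-0.7140) = -0.39418,
so c = arccos(-0.39418) = 1.97598 rad.
On the unit sphere the arc length equals the central angle: 1.9760.

1.9760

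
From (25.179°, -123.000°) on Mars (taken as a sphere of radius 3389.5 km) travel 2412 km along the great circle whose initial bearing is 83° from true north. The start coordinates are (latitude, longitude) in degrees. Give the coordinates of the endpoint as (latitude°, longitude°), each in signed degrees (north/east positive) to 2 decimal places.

Angular distance δ = d/R = 2412/3389.5 = 0.71161 rad; initial bearing θ = 1.4486 rad.
sin φ₂ = sin φ₁ cos δ + cos φ₁ sin δ cos θ = (0.4254)(0.7573) + (0.9050)(0.6531)(0.1219) = 0.3942, so φ₂ = 23.22°.
Δλ = atan2(sin θ sin δ cos φ₁, cos δ − sin φ₁ sin φ₂) = atan2(0.5866, 0.5896) = 44.854°.
λ₂ = -123.000° + 44.854° = -78.15°.

23.22°, -78.15°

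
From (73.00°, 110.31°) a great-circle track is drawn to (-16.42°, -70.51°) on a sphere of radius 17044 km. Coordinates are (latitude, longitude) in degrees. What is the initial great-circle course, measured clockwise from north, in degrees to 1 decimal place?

0.9°

Δλ = 179.180° = 3.1273 rad.
y = sin Δλ · cos φ₂ = (0.0143)(0.9592) = 0.0137
x = cos φ₁ sin φ₂ − sin φ₁ cos φ₂ cos Δλ = (0.2924)(-0.2827) − (0.9563)(0.9592)(-0.9999) = 0.8346
θ = atan2(y, x) = 0.94°, so the bearing is 0.9°.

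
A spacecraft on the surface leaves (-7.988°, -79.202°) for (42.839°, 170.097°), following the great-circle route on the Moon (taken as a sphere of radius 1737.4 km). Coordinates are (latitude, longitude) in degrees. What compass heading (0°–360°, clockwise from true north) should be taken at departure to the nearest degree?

313°

Δλ = -110.701° = -1.9321 rad.
y = sin Δλ · cos φ₂ = (-0.9354)(0.7333) = -0.6859
x = cos φ₁ sin φ₂ − sin φ₁ cos φ₂ cos Δλ = (0.9903)(0.6799) − (-0.1390)(0.7333)(-0.3535) = 0.6373
θ = atan2(y, x) = -47.10°; adding 360° gives 313°.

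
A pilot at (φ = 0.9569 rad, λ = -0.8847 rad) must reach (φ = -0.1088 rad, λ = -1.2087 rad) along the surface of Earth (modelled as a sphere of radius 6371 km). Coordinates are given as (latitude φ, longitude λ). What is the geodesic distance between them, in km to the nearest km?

7005 km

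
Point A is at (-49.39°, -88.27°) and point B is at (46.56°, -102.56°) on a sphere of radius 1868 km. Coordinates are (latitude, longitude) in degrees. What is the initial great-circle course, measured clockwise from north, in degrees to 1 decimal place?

With φ₁ = -0.8620, φ₂ = 0.8126, Δλ = -0.2494 rad, the forward-azimuth formula gives
θ = atan2( sin Δλ cos φ₂ , cos φ₁ sin φ₂ − sin φ₁ cos φ₂ cos Δλ ) = atan2(-0.1697, 0.9785) = -9.84°.
Adding 360° brings this into [0°, 360°): 350.2°.

350.2°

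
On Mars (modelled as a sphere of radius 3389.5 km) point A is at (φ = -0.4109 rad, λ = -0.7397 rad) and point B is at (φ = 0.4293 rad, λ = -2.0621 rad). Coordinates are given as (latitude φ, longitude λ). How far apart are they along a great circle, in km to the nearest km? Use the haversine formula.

5193 km

Let φ₁ = -0.4109 rad, φ₂ = 0.4293 rad, and Δλ = -1.3224 rad.
Haversine: a = sin²(Δφ/2) + cos φ₁ cos φ₂ sin²(Δλ/2) = 0.1663 + (0.9168)(0.9093)(0.3771) = 0.48066.
Central angle c = 2·arcsin(√a) = 1.53211 rad.
Distance = R·c = 3389.5 × 1.5321 ≈ 5193 km.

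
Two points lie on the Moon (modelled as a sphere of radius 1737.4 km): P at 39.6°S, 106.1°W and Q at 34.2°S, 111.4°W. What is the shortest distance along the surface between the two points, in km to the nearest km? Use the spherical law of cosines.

208 km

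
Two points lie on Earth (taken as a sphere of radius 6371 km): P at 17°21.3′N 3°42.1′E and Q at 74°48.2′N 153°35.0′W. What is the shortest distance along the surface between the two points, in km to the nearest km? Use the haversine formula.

Let φ₁ = 0.3029 rad, φ₂ = 1.3056 rad, and Δλ = -2.7451 rad.
Haversine: a = sin²(Δφ/2) + cos φ₁ cos φ₂ sin²(Δλ/2) = 0.2310 + (0.9545)(0.2621)(0.9612) = 0.47147.
Central angle c = 2·arcsin(√a) = 1.51370 rad.
Distance = R·c = 6371 × 1.5137 ≈ 9644 km.

9644 km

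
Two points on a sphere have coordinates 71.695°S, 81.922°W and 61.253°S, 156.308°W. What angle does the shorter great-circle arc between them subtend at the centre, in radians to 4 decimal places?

0.5094 rad

In radians: φ₁ = -1.2513, φ₂ = -1.0691, Δλ = -74.386° = -1.2983 rad.
cos c = sin φ₁ sin φ₂ + cos φ₁ cos φ₂ cos Δλ = (-0.9494)(-0.8768) + (0.3141)(0.4809)(0.2692) = 0.87304,
so c = arccos(0.87304) = 0.50939 rad.
So the angular separation is 0.5094 rad.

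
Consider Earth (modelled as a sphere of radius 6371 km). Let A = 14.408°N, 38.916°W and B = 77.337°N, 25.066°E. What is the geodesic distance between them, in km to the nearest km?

In radians: φ₁ = 0.2515, φ₂ = 1.3498, Δλ = 63.982° = 1.1167 rad.
Haversine: a = sin²(Δφ/2) + cos φ₁ cos φ₂ sin²(Δλ/2) = 0.2725 + (0.9685)(0.2192)(0.2807) = 0.33205.
Central angle c = 2·arcsin(√a) = 1.22823 rad.
Distance = R·c = 6371 × 1.2282 ≈ 7825 km.

7825 km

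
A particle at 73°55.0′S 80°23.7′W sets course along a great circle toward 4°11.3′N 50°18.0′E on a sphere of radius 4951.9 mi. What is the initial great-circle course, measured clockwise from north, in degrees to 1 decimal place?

With φ₁ = -1.2901, φ₂ = 0.0731, Δλ = 2.2811 rad, the forward-azimuth formula gives
θ = atan2( sin Δλ cos φ₂ , cos φ₁ sin φ₂ − sin φ₁ cos φ₂ cos Δλ ) = atan2(0.7562, -0.6046) = 128.64°.
So the initial bearing is 128.6°.

128.6°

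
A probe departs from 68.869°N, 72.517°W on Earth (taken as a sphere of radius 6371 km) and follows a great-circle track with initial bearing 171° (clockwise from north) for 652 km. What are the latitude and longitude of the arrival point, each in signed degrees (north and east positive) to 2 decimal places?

63.06°, -70.50°

Angular distance δ = d/R = 652/6371 = 0.10234 rad; initial bearing θ = 2.9845 rad.
sin φ₂ = sin φ₁ cos δ + cos φ₁ sin δ cos θ = (0.9328)(0.9948) + (0.3605)(0.1022)(-0.9877) = 0.8915, so φ₂ = 63.06°.
Δλ = atan2(sin θ sin δ cos φ₁, cos δ − sin φ₁ sin φ₂) = atan2(0.0058, 0.1632) = 2.022°.
λ₂ = -72.517° + 2.022° = -70.50°.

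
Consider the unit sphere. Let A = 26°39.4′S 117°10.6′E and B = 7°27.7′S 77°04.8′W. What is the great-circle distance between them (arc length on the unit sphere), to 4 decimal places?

2.4991

In radians: φ₁ = -0.4652, φ₂ = -0.1302, Δλ = 165.743° = 2.8928 rad.
Haversine: a = sin²(Δφ/2) + cos φ₁ cos φ₂ sin²(Δλ/2) = 0.0278 + (0.8937)(0.9915)(0.9846) = 0.90029.
Central angle c = 2·arcsin(√a) = 2.49908 rad.
On the unit sphere the arc length equals the central angle: 2.4991.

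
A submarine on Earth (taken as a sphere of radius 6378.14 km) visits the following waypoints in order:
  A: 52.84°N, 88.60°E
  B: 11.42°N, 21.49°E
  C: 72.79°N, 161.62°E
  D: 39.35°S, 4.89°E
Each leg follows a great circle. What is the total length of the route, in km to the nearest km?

33814 km

Leg A→B: central angle 1.1722 rad, distance 7476.7 km.
Leg B→C: central angle 1.6043 rad, distance 10232.2 km.
Leg C→D: central angle 2.5250 rad, distance 16104.8 km.
Total: 7476.7 + 10232.2 + 16104.8 ≈ 33814 km.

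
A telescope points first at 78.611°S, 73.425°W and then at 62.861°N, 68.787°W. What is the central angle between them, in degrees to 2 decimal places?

141.50°

With latitudes φ₁ = -78.611°, φ₂ = 62.861° and longitude difference Δλ = 4.638°:
Haversine: a = sin²(Δφ/2) + cos φ₁ cos φ₂ sin²(Δλ/2) = 0.8912 + (0.1975)(0.4562)(0.0016) = 0.89130.
Central angle c = 2·arcsin(√a) = 2.46963 rad.
So the angular separation is 141.50°.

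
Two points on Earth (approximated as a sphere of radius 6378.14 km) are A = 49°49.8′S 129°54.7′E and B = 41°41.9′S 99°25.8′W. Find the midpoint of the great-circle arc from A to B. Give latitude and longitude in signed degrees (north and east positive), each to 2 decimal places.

The central angle between A and B is δ = 1.3750 rad.
With f = 0.5, the slerp weights are sin((1−f)δ)/sin δ = 0.6470 and sin(fδ)/sin δ = 0.6470.
Weighted sum of the unit vectors: (0.6470)·(-0.4139,0.4948,-0.7641) + (0.6470)·(-0.1223,-0.7366,-0.6652) = (-0.3469, -0.1564, -0.9248).
Converting back: φ = atan2(z, √(x²+y²)) = -67.63°, λ = atan2(y, x) = -155.73°.

-67.63°, -155.73°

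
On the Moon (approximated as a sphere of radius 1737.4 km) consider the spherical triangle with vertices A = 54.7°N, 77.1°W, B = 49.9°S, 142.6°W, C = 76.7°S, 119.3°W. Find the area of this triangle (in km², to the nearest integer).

Side lengths (central angles): a = 0.4939, b = 2.3403, c = 2.0600 rad; semiperimeter s = 2.4471.
By l'Huilier's theorem, tan(E/4) = √[tan(s/2) tan((s−a)/2) tan((s−b)/2) tan((s−c)/2)], giving spherical excess E = 0.8164 rad.
Area = E·R² = 0.8164 × (1737.4)² ≈ 2464330 km².

2464330 km²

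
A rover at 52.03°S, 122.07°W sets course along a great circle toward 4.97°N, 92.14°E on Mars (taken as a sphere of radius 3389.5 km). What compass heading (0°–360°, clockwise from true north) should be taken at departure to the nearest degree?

223°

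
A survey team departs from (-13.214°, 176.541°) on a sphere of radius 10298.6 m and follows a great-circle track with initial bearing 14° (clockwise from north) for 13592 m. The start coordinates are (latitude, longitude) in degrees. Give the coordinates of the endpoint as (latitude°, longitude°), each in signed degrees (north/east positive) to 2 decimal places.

59.12°, -156.29°

Angular distance δ = d/R = 13592/10298.6 = 1.31979 rad; initial bearing θ = 0.2443 rad.
sin φ₂ = sin φ₁ cos δ + cos φ₁ sin δ cos θ = (-0.2286)(0.2484) + (0.9735)(0.9687)(0.9703) = 0.8582, so φ₂ = 59.12°.
Δλ = atan2(sin θ sin δ cos φ₁, cos δ − sin φ₁ sin φ₂) = atan2(0.2281, 0.4446) = 27.166°.
λ₂ = 176.541° + 27.166° = 203.71° → -156.29° after wrapping to (−180°, 180°].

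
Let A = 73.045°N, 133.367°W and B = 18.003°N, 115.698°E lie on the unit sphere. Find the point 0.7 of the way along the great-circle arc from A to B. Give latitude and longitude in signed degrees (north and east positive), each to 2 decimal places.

40.46°, 124.10°

Central angle δ = 1.3730 rad. Interpolating on the sphere with fraction f = 0.7:
P = [sin((1−f)δ)·A + sin(fδ)·B] / sin δ = 0.4083·A + 0.8361·B in Cartesian coordinates,
giving P = (-0.4266, 0.6300, 0.6490), i.e. latitude 40.46°, longitude 124.10°.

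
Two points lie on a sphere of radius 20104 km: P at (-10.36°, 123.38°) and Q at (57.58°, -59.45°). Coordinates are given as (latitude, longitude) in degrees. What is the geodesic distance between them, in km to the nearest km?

46572 km

In radians: φ₁ = -0.1808, φ₂ = 1.0050, Δλ = 177.170° = 3.0922 rad.
cos c = sin φ₁ sin φ₂ + cos φ₁ cos φ₂ cos Δλ = (-0.1798)(0.8441) + (0.9837)(0.5361)(-0.9988) = -0.67854,
so c = arccos(-0.67854) = 2.31657 rad.
Distance = R·c = 20104 × 2.3166 ≈ 46572 km.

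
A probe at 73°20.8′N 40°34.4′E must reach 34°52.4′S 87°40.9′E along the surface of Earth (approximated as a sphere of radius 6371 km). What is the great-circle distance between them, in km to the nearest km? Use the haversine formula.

12544 km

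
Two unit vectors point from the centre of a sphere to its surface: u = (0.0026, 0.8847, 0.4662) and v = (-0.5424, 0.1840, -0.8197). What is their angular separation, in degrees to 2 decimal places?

u·v = -0.2208; |u| = 1.0000, |v| = 1.0000.
cos θ = (u·v)/(|u||v|) = -0.2208, so θ = 102.75°.

102.75°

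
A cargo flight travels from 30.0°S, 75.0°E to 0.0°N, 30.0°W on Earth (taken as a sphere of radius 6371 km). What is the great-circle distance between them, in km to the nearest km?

With latitudes φ₁ = -30.000°, φ₂ = 0.000° and longitude difference Δλ = -105.000°:
cos c = sin φ₁ sin φ₂ + cos φ₁ cos φ₂ cos Δλ = (-0.5000)(0.0000) + (0.8660)(1.0000)(-0.2588) = -0.22414,
so c = arccos(-0.22414) = 1.79686 rad.
Distance = R·c = 6371 × 1.7969 ≈ 11448 km.

11448 km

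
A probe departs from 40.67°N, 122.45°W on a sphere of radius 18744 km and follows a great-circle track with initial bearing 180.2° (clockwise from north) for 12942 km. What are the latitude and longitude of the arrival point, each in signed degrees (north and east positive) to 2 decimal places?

Angular distance δ = d/R = 12942/18744 = 0.69046 rad; initial bearing θ = 3.1451 rad.
sin φ₂ = sin φ₁ cos δ + cos φ₁ sin δ cos θ = (0.6517)(0.7710) + (0.7585)(0.6369)(-1.0000) = 0.0194, so φ₂ = 1.11°.
Δλ = atan2(sin θ sin δ cos φ₁, cos δ − sin φ₁ sin φ₂) = atan2(-0.0017, 0.7583) = -0.127°.
λ₂ = -122.450° − 0.127° = -122.58°.

1.11°, -122.58°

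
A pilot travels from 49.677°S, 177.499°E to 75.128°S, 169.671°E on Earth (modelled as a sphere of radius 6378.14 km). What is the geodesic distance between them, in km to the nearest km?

Let φ₁ = -0.8670 rad, φ₂ = -1.3112 rad, and Δλ = -0.1366 rad.
cos c = sin φ₁ sin φ₂ + cos φ₁ cos φ₂ cos Δλ = (-0.7624)(-0.9665) + (0.6471)(0.2567)(0.9907) = 0.90141,
so c = arccos(0.90141) = 0.44779 rad.
Distance = R·c = 6378.14 × 0.4478 ≈ 2856 km.

2856 km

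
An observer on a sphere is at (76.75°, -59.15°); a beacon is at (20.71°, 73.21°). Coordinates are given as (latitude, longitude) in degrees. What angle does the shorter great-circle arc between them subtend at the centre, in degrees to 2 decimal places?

78.48°

With latitudes φ₁ = 76.750°, φ₂ = 20.710° and longitude difference Δλ = 132.360°:
cos c = sin φ₁ sin φ₂ + cos φ₁ cos φ₂ cos Δλ = (0.9734)(0.3536) + (0.2292)(0.9354)(-0.6738) = 0.19977,
so c = arccos(0.19977) = 1.36967 rad.
So the angular separation is 78.48°.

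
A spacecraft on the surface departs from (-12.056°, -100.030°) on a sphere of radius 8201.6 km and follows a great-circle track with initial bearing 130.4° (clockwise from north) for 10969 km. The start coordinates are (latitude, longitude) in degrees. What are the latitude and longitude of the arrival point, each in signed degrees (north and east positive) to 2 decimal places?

-41.68°, -17.30°

Angular distance δ = d/R = 10969/8201.6 = 1.33742 rad; initial bearing θ = 2.2759 rad.
sin φ₂ = sin φ₁ cos δ + cos φ₁ sin δ cos θ = (-0.2089)(0.2313) + (0.9779)(0.9729)(-0.6481) = -0.6649, so φ₂ = -41.68°.
Δλ = atan2(sin θ sin δ cos φ₁, cos δ − sin φ₁ sin φ₂) = atan2(0.7246, 0.0924) = 82.734°.
λ₂ = -100.030° + 82.734° = -17.30°.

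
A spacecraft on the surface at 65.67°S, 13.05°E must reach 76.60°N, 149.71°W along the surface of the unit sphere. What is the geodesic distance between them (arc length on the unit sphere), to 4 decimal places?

2.9294

Let φ₁ = -1.1462 rad, φ₂ = 1.3369 rad, and Δλ = -2.8407 rad.
cos c = sin φ₁ sin φ₂ + cos φ₁ cos φ₂ cos Δλ = (-0.9112)(0.9728) + (0.4120)(0.2317)(-0.9551) = -0.97757,
so c = arccos(-0.97757) = 2.92939 rad.
On the unit sphere the arc length equals the central angle: 2.9294.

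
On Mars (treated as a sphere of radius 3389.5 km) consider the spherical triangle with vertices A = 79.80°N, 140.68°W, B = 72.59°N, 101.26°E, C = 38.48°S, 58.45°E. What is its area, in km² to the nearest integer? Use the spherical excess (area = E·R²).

Side lengths (central angles): a = 2.0063, b = 2.4089, c = 0.4173 rad; semiperimeter s = 2.4163.
By l'Huilier's theorem, tan(E/4) = √[tan(s/2) tan((s−a)/2) tan((s−b)/2) tan((s−c)/2)], giving spherical excess E = 0.2240 rad.
Area = E·R² = 0.2240 × (3389.5)² ≈ 2573044 km².

2573044 km²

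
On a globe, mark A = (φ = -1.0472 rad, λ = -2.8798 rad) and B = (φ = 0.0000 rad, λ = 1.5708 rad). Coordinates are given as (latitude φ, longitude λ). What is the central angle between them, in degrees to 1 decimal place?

97.4°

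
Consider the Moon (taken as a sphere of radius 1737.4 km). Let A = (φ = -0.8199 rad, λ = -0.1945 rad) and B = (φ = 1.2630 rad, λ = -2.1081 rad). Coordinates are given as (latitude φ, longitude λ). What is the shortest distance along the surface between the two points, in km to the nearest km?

With latitudes φ₁ = -46.977°, φ₂ = 72.365° and longitude difference Δλ = -109.641°:
Haversine: a = sin²(Δφ/2) + cos φ₁ cos φ₂ sin²(Δλ/2) = 0.7450 + (0.6823)(0.3030)(0.6681) = 0.88310.
Central angle c = 2·arcsin(√a) = 2.44370 rad.
Distance = R·c = 1737.4 × 2.4437 ≈ 4246 km.

4246 km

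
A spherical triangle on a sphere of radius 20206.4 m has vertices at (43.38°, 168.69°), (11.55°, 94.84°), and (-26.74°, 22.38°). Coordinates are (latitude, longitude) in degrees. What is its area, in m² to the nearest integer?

Side lengths (central angles): a = 1.3963, b = 2.5851, c = 1.2286 rad; semiperimeter s = 2.6050.
By l'Huilier's theorem, tan(E/4) = √[tan(s/2) tan((s−a)/2) tan((s−b)/2) tan((s−c)/2)], giving spherical excess E = 0.5694 rad.
Area = E·R² = 0.5694 × (20206.4)² ≈ 232483272 m².

232483272 m²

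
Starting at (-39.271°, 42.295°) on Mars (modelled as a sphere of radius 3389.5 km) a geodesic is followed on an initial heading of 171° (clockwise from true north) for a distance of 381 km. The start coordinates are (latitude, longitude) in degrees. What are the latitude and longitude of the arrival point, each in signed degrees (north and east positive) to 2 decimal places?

-45.62°, 43.73°

Angular distance δ = d/R = 381/3389.5 = 0.11241 rad; initial bearing θ = 2.9845 rad.
sin φ₂ = sin φ₁ cos δ + cos φ₁ sin δ cos θ = (-0.6330)(0.9937) + (0.7742)(0.1122)(-0.9877) = -0.7148, so φ₂ = -45.62°.
Δλ = atan2(sin θ sin δ cos φ₁, cos δ − sin φ₁ sin φ₂) = atan2(0.0136, 0.5413) = 1.438°.
λ₂ = 42.295° + 1.438° = 43.73°.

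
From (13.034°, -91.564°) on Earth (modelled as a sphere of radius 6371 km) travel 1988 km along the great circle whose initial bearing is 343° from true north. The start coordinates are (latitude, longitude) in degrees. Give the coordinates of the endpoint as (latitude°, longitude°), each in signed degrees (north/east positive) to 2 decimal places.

Angular distance δ = d/R = 1988/6371 = 0.31204 rad; initial bearing θ = 5.9865 rad.
sin φ₂ = sin φ₁ cos δ + cos φ₁ sin δ cos θ = (0.2255)(0.9517) + (0.9742)(0.3070)(0.9563) = 0.5007, so φ₂ = 30.04°.
Δλ = atan2(sin θ sin δ cos φ₁, cos δ − sin φ₁ sin φ₂) = atan2(-0.0874, 0.8388) = -5.952°.
λ₂ = -91.564° − 5.952° = -97.52°.

30.04°, -97.52°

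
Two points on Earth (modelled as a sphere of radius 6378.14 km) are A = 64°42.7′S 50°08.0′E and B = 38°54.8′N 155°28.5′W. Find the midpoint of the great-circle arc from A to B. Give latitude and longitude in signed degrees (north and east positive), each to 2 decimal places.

The central angle between A and B is δ = 2.6213 rad.
With f = 0.5, the slerp weights are sin((1−f)δ)/sin δ = 1.9439 and sin(fδ)/sin δ = 1.9439.
Weighted sum of the unit vectors: (1.9439)·(0.2738,0.3279,-0.9042) + (1.9439)·(-0.7079,-0.3230,0.6281) = (-0.8438, 0.0095, -0.5366).
Converting back: φ = atan2(z, √(x²+y²)) = -32.45°, λ = atan2(y, x) = 179.35°.

-32.45°, 179.35°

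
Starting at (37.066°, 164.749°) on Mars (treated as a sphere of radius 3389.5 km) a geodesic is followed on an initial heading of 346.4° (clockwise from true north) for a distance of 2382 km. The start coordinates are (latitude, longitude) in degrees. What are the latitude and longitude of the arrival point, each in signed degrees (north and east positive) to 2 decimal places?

Angular distance δ = d/R = 2382/3389.5 = 0.70276 rad; initial bearing θ = 6.0458 rad.
sin φ₂ = sin φ₁ cos δ + cos φ₁ sin δ cos θ = (0.6027)(0.7631) + (0.7979)(0.6463)(0.9720) = 0.9612, so φ₂ = 73.99°.
Δλ = atan2(sin θ sin δ cos φ₁, cos δ − sin φ₁ sin φ₂) = atan2(-0.1213, 0.1837) = -33.428°.
λ₂ = 164.749° − 33.428° = 131.32°.

73.99°, 131.32°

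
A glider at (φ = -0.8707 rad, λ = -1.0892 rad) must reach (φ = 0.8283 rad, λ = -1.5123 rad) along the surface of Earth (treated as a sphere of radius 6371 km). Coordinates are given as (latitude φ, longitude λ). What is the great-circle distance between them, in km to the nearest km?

In radians: φ₁ = -0.8707, φ₂ = 0.8283, Δλ = -24.242° = -0.4231 rad.
Haversine: a = sin²(Δφ/2) + cos φ₁ cos φ₂ sin²(Δλ/2) = 0.5639 + (0.6443)(0.6761)(0.0441) = 0.58313.
Central angle c = 2·arcsin(√a) = 1.73784 rad.
Distance = R·c = 6371 × 1.7378 ≈ 11072 km.

11072 km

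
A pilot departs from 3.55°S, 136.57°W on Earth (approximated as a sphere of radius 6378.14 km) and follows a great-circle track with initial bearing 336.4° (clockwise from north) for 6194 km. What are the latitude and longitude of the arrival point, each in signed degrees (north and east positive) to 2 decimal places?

46.06°, -165.01°

Angular distance δ = d/R = 6194/6378.14 = 0.97113 rad; initial bearing θ = 5.8713 rad.
sin φ₂ = sin φ₁ cos δ + cos φ₁ sin δ cos θ = (-0.0619)(0.5644) + (0.9981)(0.8255)(0.9164) = 0.7201, so φ₂ = 46.06°.
Δλ = atan2(sin θ sin δ cos φ₁, cos δ − sin φ₁ sin φ₂) = atan2(-0.3299, 0.6090) = -28.444°.
λ₂ = -136.570° − 28.444° = -165.01°.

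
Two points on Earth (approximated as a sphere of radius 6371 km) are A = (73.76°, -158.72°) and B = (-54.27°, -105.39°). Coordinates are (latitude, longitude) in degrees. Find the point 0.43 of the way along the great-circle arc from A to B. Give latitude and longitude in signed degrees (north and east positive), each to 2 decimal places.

19.86°, -123.82°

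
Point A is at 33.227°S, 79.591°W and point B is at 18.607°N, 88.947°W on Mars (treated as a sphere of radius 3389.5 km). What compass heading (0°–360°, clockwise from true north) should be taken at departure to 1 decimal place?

Δλ = -9.356° = -0.1633 rad.
y = sin Δλ · cos φ₂ = (-0.1626)(0.9477) = -0.1541
x = cos φ₁ sin φ₂ − sin φ₁ cos φ₂ cos Δλ = (0.8365)(0.3191) − (-0.5480)(0.9477)(0.9867) = 0.7793
θ = atan2(y, x) = -11.18°; adding 360° gives 348.8°.

348.8°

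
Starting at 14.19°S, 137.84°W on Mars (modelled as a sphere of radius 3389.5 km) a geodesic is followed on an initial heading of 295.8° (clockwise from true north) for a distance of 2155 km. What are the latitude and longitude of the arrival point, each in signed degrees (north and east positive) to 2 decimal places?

Angular distance δ = d/R = 2155/3389.5 = 0.63579 rad; initial bearing θ = 5.1627 rad.
sin φ₂ = sin φ₁ cos δ + cos φ₁ sin δ cos θ = (-0.2451)(0.8046) + (0.9695)(0.5938)(0.4352) = 0.0533, so φ₂ = 3.06°.
Δλ = atan2(sin θ sin δ cos φ₁, cos δ − sin φ₁ sin φ₂) = atan2(-0.5183, 0.8177) = -32.370°.
λ₂ = -137.840° − 32.370° = -170.21°.

3.06°, -170.21°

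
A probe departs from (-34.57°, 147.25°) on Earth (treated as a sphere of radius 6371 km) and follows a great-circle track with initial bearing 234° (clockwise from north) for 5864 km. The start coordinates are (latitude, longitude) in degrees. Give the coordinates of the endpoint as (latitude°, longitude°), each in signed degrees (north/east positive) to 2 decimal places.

Angular distance δ = d/R = 5864/6371 = 0.92042 rad; initial bearing θ = 4.0841 rad.
sin φ₂ = sin φ₁ cos δ + cos φ₁ sin δ cos θ = (-0.5674)(0.6055) + (0.8234)(0.7959)(-0.5878) = -0.7288, so φ₂ = -46.78°.
Δλ = atan2(sin θ sin δ cos φ₁, cos δ − sin φ₁ sin φ₂) = atan2(-0.5302, 0.1920) = -70.094°.
λ₂ = 147.250° − 70.094° = 77.16°.

-46.78°, 77.16°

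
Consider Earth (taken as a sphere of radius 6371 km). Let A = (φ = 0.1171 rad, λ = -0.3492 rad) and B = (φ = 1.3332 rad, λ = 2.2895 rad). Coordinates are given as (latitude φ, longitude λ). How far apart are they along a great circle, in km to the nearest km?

In radians: φ₁ = 0.1171, φ₂ = 1.3332, Δλ = 151.186° = 2.6387 rad.
cos c = sin φ₁ sin φ₂ + cos φ₁ cos φ₂ cos Δλ = (0.1168)(0.9719) + (0.9932)(0.2354)(-0.8762) = -0.09126,
so c = arccos(-0.09126) = 1.66219 rad.
Distance = R·c = 6371 × 1.6622 ≈ 10590 km.

10590 km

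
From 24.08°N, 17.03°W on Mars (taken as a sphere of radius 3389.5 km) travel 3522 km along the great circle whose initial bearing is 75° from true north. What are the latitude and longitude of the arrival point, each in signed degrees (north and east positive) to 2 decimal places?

24.24°, 48.90°

Angular distance δ = d/R = 3522/3389.5 = 1.03909 rad; initial bearing θ = 1.3090 rad.
sin φ₂ = sin φ₁ cos δ + cos φ₁ sin δ cos θ = (0.4080)(0.5070) + (0.9130)(0.8619)(0.2588) = 0.4105, so φ₂ = 24.24°.
Δλ = atan2(sin θ sin δ cos φ₁, cos δ − sin φ₁ sin φ₂) = atan2(0.7601, 0.3395) = 65.933°.
λ₂ = -17.030° + 65.933° = 48.90°.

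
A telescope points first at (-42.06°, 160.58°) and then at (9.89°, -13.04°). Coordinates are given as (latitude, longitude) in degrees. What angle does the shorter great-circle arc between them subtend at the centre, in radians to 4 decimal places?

2.5717 rad

With latitudes φ₁ = -42.060°, φ₂ = 9.890° and longitude difference Δλ = -173.620°:
Haversine: a = sin²(Δφ/2) + cos φ₁ cos φ₂ sin²(Δλ/2) = 0.1918 + (0.7424)(0.9851)(0.9969) = 0.92097.
Central angle c = 2·arcsin(√a) = 2.57167 rad.
So the angular separation is 2.5717 rad.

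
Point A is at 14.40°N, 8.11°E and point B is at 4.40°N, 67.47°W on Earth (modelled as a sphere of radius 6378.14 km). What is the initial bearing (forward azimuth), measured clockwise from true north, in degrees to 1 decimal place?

270.7°

With φ₁ = 0.2513, φ₂ = 0.0768, Δλ = -1.3191 rad, the forward-azimuth formula gives
θ = atan2( sin Δλ cos φ₂ , cos φ₁ sin φ₂ − sin φ₁ cos φ₂ cos Δλ ) = atan2(-0.9656, 0.0126) = -89.25°.
Adding 360° brings this into [0°, 360°): 270.7°.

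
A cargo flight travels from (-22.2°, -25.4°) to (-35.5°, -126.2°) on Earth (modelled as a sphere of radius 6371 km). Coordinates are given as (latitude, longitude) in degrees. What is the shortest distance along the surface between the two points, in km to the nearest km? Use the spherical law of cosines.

In radians: φ₁ = -0.3875, φ₂ = -0.6196, Δλ = -100.800° = -1.7593 rad.
cos c = sin φ₁ sin φ₂ + cos φ₁ cos φ₂ cos Δλ = (-0.3778)(-0.5807) + (0.9259)(0.8141)(-0.1874) = 0.07817,
so c = arccos(0.07817) = 1.49254 rad.
Distance = R·c = 6371 × 1.4925 ≈ 9509 km.

9509 km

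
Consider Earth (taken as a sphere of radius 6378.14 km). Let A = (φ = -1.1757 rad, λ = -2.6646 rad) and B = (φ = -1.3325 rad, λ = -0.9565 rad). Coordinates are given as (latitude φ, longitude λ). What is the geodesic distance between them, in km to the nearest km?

In radians: φ₁ = -1.1757, φ₂ = -1.3325, Δλ = 97.867° = 1.7081 rad.
Haversine: a = sin²(Δφ/2) + cos φ₁ cos φ₂ sin²(Δλ/2) = 0.0061 + (0.3849)(0.2360)(0.5684) = 0.05778.
Central angle c = 2·arcsin(√a) = 0.48550 rad.
Distance = R·c = 6378.14 × 0.4855 ≈ 3097 km.

3097 km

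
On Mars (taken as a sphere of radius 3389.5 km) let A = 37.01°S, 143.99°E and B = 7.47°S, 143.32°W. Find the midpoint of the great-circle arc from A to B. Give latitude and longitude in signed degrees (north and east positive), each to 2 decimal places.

The central angle between A and B is δ = 1.2516 rad.
With f = 0.5, the slerp weights are sin((1−f)δ)/sin δ = 0.6169 and sin(fδ)/sin δ = 0.6169.
Weighted sum of the unit vectors: (0.6169)·(-0.6459,0.4695,-0.6020) + (0.6169)·(-0.7952,-0.5923,-0.1300) = (-0.8890, -0.0758, -0.4515).
Converting back: φ = atan2(z, √(x²+y²)) = -26.84°, λ = atan2(y, x) = -175.13°.

-26.84°, -175.13°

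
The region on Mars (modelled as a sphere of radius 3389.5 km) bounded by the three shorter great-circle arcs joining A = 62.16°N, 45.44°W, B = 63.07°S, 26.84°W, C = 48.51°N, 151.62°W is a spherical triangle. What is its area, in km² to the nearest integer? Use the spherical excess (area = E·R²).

28453953 km²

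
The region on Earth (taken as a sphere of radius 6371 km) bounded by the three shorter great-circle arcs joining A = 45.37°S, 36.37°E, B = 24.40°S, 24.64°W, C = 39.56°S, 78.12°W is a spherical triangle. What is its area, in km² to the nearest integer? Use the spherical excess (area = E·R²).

17620295 km²

Side lengths (central angles): a = 0.8218, b = 1.3400, c = 0.9222 rad; semiperimeter s = 1.5420.
By l'Huilier's theorem, tan(E/4) = √[tan(s/2) tan((s−a)/2) tan((s−b)/2) tan((s−c)/2)], giving spherical excess E = 0.4341 rad.
Area = E·R² = 0.4341 × (6371)² ≈ 17620295 km².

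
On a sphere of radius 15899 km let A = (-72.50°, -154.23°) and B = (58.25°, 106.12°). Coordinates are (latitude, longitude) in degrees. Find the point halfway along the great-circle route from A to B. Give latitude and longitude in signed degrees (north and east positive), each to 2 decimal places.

The central angle between A and B is δ = 2.5635 rad.
With f = 0.5, the slerp weights are sin((1−f)δ)/sin δ = 1.7542 and sin(fδ)/sin δ = 1.7542.
Weighted sum of the unit vectors: (1.7542)·(-0.2708,-0.1307,-0.9537) + (1.7542)·(-0.1461,0.5055,0.8504) = (-0.7313, 0.6575, -0.1813).
Converting back: φ = atan2(z, √(x²+y²)) = -10.45°, λ = atan2(y, x) = 138.04°.

-10.45°, 138.04°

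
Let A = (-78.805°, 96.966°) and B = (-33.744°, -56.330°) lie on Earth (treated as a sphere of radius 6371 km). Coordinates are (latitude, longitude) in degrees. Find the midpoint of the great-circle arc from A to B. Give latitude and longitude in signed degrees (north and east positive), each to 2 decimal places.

-66.63°, -48.78°

Central angle δ = 1.1585 rad. Interpolating on the sphere with fraction f = 0.5:
P = [sin((1−f)δ)·A + sin(fδ)·B] / sin δ = 0.5975·A + 0.5975·B in Cartesian coordinates,
giving P = (0.2614, -0.2983, -0.9180), i.e. latitude -66.63°, longitude -48.78°.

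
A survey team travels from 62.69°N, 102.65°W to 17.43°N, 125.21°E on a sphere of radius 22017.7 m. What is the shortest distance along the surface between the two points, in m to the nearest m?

35192 m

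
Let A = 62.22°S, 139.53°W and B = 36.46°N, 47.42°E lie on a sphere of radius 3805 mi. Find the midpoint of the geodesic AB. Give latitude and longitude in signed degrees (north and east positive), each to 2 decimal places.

Central angle δ = 2.6857 rad. Interpolating on the sphere with fraction f = 0.5:
P = [sin((1−f)δ)·A + sin(fδ)·B] / sin δ = 2.2126·A + 2.2126·B in Cartesian coordinates,
giving P = (0.4196, 0.6410, -0.6427), i.e. latitude -40.00°, longitude 56.79°.

-40.00°, 56.79°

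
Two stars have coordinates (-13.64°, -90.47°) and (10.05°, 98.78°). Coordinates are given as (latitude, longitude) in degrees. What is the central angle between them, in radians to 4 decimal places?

2.9717 rad

In radians: φ₁ = -0.2381, φ₂ = 0.1754, Δλ = -170.750° = -2.9801 rad.
cos c = sin φ₁ sin φ₂ + cos φ₁ cos φ₂ cos Δλ = (-0.2358)(0.1745) + (0.9718)(0.9847)(-0.9870) = -0.98559,
so c = arccos(-0.98559) = 2.97165 rad.
So the angular separation is 2.9717 rad.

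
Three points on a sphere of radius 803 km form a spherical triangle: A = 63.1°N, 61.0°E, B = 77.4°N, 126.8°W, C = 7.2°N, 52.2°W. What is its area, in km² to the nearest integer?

390990 km²

Side lengths (central angles): a = 1.3900, b = 1.6359, c = 0.6880 rad; semiperimeter s = 1.8569.
By l'Huilier's theorem, tan(E/4) = √[tan(s/2) tan((s−a)/2) tan((s−b)/2) tan((s−c)/2)], giving spherical excess E = 0.6064 rad.
Area = E·R² = 0.6064 × (803)² ≈ 390990 km².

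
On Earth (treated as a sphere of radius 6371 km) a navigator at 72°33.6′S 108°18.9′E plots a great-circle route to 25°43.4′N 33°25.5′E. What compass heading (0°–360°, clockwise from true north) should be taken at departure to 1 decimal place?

Δλ = -74.890° = -1.3071 rad.
y = sin Δλ · cos φ₂ = (-0.9654)(0.9009) = -0.8698
x = cos φ₁ sin φ₂ − sin φ₁ cos φ₂ cos Δλ = (0.2997)(0.4340) − (-0.9540)(0.9009)(0.2607) = 0.3541
θ = atan2(y, x) = -67.85°; adding 360° gives 292.2°.

292.2°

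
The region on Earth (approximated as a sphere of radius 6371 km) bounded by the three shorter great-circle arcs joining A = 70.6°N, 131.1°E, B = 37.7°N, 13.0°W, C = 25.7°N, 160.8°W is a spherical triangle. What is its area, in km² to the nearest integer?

29815856 km²

Side lengths (central angles): a = 1.9157, b = 1.0232, c = 1.1983 rad; semiperimeter s = 2.0686.
By l'Huilier's theorem, tan(E/4) = √[tan(s/2) tan((s−a)/2) tan((s−b)/2) tan((s−c)/2)], giving spherical excess E = 0.7346 rad.
Area = E·R² = 0.7346 × (6371)² ≈ 29815856 km².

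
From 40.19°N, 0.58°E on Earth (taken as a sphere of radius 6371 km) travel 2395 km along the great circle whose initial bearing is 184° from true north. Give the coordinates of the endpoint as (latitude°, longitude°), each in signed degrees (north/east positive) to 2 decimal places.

Angular distance δ = d/R = 2395/6371 = 0.37592 rad; initial bearing θ = 3.2114 rad.
sin φ₂ = sin φ₁ cos δ + cos φ₁ sin δ cos θ = (0.6453)(0.9302) + (0.7639)(0.3671)(-0.9976) = 0.3205, so φ₂ = 18.69°.
Δλ = atan2(sin θ sin δ cos φ₁, cos δ − sin φ₁ sin φ₂) = atan2(-0.0196, 0.7233) = -1.549°.
λ₂ = 0.580° − 1.549° = -0.97°.

18.69°, -0.97°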